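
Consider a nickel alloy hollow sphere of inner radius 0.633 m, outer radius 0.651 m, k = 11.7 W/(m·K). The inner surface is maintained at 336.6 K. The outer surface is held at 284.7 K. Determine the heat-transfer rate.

Q = 1.75×10^5 W

Q = 4πk·ΔT/(1/r₁ − 1/r₂) = 4π × 11.7 × 51.9 / (1/0.633 − 1/0.651) = 1.75×10^5 W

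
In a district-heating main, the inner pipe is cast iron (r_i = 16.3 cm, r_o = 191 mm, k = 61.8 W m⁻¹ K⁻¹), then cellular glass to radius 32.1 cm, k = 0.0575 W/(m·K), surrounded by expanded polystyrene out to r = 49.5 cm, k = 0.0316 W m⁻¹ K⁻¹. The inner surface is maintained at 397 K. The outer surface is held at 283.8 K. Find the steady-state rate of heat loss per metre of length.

Series thermal resistances, inner to outer:
  R'_cast iron = ln(0.191/0.163)/(2πk) = 0.1585/(2π·61.8) = 4.082×10^-4 m·K/W
  R'_cellular glass = ln(0.321/0.191)/(2πk) = 0.5192/(2π·0.0575) = 1.437 m·K/W
  R'_expanded polystyrene = ln(0.495/0.321)/(2πk) = 0.4331/(2π·0.0316) = 2.181 m·K/W
ΣR = 4.082×10^-4 + 1.437 + 2.181 = 3.618 m·K/W
Q' = ΔT/ΣR = (397 K − 283.8 K)/3.618 = 31.3 W/m

Q' = 31.3 W/m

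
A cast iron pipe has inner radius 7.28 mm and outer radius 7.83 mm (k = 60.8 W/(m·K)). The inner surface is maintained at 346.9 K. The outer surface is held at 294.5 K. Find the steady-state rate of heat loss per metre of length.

Q' = 275 kW/m

Q' = 2πk·ΔT/ln(r₂/r₁) = 2π × 60.8 × 52.4 / ln(0.00783/0.00728) = 2.75×10^5 W/m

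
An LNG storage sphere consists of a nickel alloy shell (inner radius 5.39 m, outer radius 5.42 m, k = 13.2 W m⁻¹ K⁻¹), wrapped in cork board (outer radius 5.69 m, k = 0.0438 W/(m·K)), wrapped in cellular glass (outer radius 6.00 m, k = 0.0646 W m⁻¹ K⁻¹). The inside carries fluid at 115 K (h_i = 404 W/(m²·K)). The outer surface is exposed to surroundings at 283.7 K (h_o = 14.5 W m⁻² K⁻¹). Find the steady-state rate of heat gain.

Resistance network (inner→outer):
  R_conv,in = 1/(4πr²h) = 1/(4π·5.39²·404) = 6.780×10^-6 K/W
  R_nickel alloy = (1/5.39 − 1/5.42)/(4πk) = 0.001027/(4π·13.2) = 6.191×10^-6 K/W
  R_cork board = (1/5.42 − 1/5.69)/(4πk) = 0.008755/(4π·0.0438) = 0.01591 K/W
  R_cellular glass = (1/5.69 − 1/6.00)/(4πk) = 0.009080/(4π·0.0646) = 0.01119 K/W
  R_conv,out = 1/(4πr²h) = 1/(4π·6.00²·14.5) = 1.524×10^-4 K/W
ΣR = 6.780×10^-6 + 6.191×10^-6 + 0.01591 + 0.01119 + 1.524×10^-4 = 0.02727 K/W
Q = ΔT/ΣR = (115 K − 283.7 K)/0.02727 = -6190 W
(Negative Q ⇒ heat flows inward; heat gain = 6190 W.)

Q = 6.19 kW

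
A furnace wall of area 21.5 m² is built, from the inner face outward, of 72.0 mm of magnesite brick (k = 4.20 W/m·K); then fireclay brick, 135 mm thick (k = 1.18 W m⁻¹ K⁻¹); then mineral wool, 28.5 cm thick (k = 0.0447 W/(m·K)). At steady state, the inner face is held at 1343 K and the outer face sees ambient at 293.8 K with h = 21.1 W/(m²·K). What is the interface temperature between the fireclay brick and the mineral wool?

Series thermal resistances, inner to outer:
  R_magnesite brick = L/(kA) = 0.0720/(4.20·21.5) = 7.973×10^-4 K/W
  R_fireclay brick = L/(kA) = 0.135/(1.18·21.5) = 0.005321 K/W
  R_mineral wool = L/(kA) = 0.285/(0.0447·21.5) = 0.2966 K/W
  R_conv,out = 1/(hA) = 1/(21.1·21.5) = 0.002204 K/W
ΣR = 7.973×10^-4 + 0.005321 + 0.2966 + 0.002204 = 0.3049 K/W
Q = ΔT/ΣR = (1343 K − 293.8 K)/0.3049 = 3441 W
From the inner boundary to the fireclay brick/mineral wool interface, ΣR_partial = 0.006118 K/W.
T_interface = T_in − Q·ΣR_partial = 1343 K − (3441)(0.006118) = 1322 K

T = 1322 K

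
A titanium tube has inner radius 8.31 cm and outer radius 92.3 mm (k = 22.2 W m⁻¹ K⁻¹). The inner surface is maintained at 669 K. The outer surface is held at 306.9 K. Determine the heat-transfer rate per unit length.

Q' = 2πk·ΔT/ln(r₂/r₁) = 2π × 22.2 × 362.1 / ln(0.0923/0.0831) = 4.81×10^5 W/m

Q' = 481 kW/m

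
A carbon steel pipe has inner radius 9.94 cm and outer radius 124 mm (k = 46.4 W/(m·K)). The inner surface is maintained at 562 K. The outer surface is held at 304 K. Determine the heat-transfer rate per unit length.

Q' = 3.40×10^5 W/m

Q' = 2πk·ΔT/ln(r₂/r₁) = 2π × 46.4 × 258 / ln(0.124/0.0994) = 3.40×10^5 W/m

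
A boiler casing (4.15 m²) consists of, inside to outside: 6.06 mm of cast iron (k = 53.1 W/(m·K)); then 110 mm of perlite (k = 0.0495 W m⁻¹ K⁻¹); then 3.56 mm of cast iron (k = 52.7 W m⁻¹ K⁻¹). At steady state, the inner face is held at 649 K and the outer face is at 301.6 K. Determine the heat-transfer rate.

Treat each layer as a resistance in series:
  R_cast iron = L/(kA) = 0.00606/(53.1·4.15) = 2.750×10^-5 K/W
  R_perlite = L/(kA) = 0.110/(0.0495·4.15) = 0.5355 K/W
  R_cast iron = L/(kA) = 0.00356/(52.7·4.15) = 1.628×10^-5 K/W
ΣR = 2.750×10^-5 + 0.5355 + 1.628×10^-5 = 0.5355 K/W
Q = ΔT/ΣR = (649 K − 301.6 K)/0.5355 = 649 W

Q = 649 W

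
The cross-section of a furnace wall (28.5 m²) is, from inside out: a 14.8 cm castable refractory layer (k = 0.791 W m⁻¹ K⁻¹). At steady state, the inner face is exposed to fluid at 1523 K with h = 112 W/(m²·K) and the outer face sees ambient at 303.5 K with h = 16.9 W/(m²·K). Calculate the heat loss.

Treat each layer as a resistance in series:
  R_conv,in = 1/(hA) = 1/(112·28.5) = 3.133×10^-4 K/W
  R_castable refractory = L/(kA) = 0.148/(0.791·28.5) = 0.006565 K/W
  R_conv,out = 1/(hA) = 1/(16.9·28.5) = 0.002076 K/W
ΣR = 3.133×10^-4 + 0.006565 + 0.002076 = 0.008954 K/W
Q = ΔT/ΣR = (1523 K − 303.5 K)/0.008954 = 1.36×10^5 W

Q = 1.36×10^5 W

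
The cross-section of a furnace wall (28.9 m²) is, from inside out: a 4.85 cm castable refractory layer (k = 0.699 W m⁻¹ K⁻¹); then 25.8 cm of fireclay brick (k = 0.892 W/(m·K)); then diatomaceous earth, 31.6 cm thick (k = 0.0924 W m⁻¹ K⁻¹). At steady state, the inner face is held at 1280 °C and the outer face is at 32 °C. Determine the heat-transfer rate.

Q = 9550 W

Resistance network (inner→outer):
  R_castable refractory = L/(kA) = 0.0485/(0.699·28.9) = 0.002401 K/W
  R_fireclay brick = L/(kA) = 0.258/(0.892·28.9) = 0.01001 K/W
  R_diatomaceous earth = L/(kA) = 0.316/(0.0924·28.9) = 0.1183 K/W
ΣR = 0.002401 + 0.01001 + 0.1183 = 0.1307 K/W
Q = ΔT/ΣR = (1280 °C − 32 °C)/0.1307 = 9550 W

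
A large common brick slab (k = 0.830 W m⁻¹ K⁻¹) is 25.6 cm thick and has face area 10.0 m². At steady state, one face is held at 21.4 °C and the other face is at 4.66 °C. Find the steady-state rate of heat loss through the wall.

Q = kA·ΔT/L = 0.830 × 10.0 × |21.4 °C − 4.66 °C| / 0.256 = 543 W

Q = 543 W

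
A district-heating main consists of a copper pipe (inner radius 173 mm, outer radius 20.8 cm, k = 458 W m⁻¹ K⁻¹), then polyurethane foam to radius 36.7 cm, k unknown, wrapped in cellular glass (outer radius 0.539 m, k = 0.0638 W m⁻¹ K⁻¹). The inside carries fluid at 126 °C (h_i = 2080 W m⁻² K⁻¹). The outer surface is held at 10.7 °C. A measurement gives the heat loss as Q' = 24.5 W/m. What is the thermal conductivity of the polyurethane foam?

ΣR = ΔT/Q' = |126 − 10.7|/24.5 = 4.706 m·K/W
Known resistances:
  R'_conv,in = 1/(2πr h) = 1/(2π·0.173·2080) = 4.423×10^-4 m·K/W
  R'_copper = ln(0.208/0.173)/(2πk) = 0.1842/(2π·458) = 6.403×10^-5 m·K/W
  R'_cellular glass = ln(0.539/0.367)/(2πk) = 0.3844/(2π·0.0638) = 0.9588 m·K/W
R_polyurethane foam = ΣR − ΣR_known = 4.706 − 0.9593 = 3.747 m·K/W
ln(r₂/r₁)/(2πk) = 3.747 ⇒ k = 0.5678/(2π·3.747) = 0.0241 W/m·K

k = 0.0241 W/m·K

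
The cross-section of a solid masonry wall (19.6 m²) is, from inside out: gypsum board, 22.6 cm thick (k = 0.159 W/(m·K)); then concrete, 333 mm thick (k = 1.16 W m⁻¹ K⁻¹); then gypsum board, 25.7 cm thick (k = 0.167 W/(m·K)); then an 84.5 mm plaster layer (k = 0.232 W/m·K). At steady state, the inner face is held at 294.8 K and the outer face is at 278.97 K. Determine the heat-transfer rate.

Q = 85.9 W

Resistance network (inner→outer):
  R_gypsum board = L/(kA) = 0.226/(0.159·19.6) = 0.07252 K/W
  R_concrete = L/(kA) = 0.333/(1.16·19.6) = 0.01465 K/W
  R_gypsum board = L/(kA) = 0.257/(0.167·19.6) = 0.07852 K/W
  R_plaster = L/(kA) = 0.0845/(0.232·19.6) = 0.01858 K/W
ΣR = 0.07252 + 0.01465 + 0.07852 + 0.01858 = 0.1843 K/W
Q = ΔT/ΣR = (294.8 K − 278.97 K)/0.1843 = 85.9 W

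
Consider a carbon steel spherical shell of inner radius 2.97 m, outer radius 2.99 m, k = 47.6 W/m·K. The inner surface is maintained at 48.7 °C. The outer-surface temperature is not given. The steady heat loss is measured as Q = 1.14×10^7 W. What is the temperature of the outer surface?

Sum the resistances:
  R_carbon steel = (1/2.97 − 1/2.99)/(4πk) = 0.002252/(4π·47.6) = 3.765×10^-6 K/W
ΣR = 3.765×10^-6 K/W
ΔT = Q·ΣR = 1.14×10^7 × 3.765×10^-6 = 42.92 K
Heat flows outward, so T_out = T_in − ΔT = 48.7 − 42.92 = 5.78 °C

T_out = 5.78 °C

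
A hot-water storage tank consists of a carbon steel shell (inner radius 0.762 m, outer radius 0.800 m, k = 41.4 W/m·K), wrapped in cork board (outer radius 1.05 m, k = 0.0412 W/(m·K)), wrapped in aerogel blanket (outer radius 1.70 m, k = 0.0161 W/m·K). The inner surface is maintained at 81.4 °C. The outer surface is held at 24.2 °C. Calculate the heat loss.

Q = 24.1 W

Resistance network (inner→outer):
  R_carbon steel = (1/0.762 − 1/0.800)/(4πk) = 0.06234/(4π·41.4) = 1.198×10^-4 K/W
  R_cork board = (1/0.800 − 1/1.05)/(4πk) = 0.2976/(4π·0.0412) = 0.5748 K/W
  R_aerogel blanket = (1/1.05 − 1/1.70)/(4πk) = 0.3641/(4π·0.0161) = 1.800 K/W
ΣR = 1.198×10^-4 + 0.5748 + 1.800 = 2.375 K/W
Q = ΔT/ΣR = (81.4 °C − 24.2 °C)/2.375 = 24.1 W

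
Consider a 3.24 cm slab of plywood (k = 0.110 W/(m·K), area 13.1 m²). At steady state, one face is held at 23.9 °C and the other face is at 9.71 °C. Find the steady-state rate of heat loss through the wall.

Q = 631 W

Q = kA·ΔT/L = 0.110 × 13.1 × |23.9 °C − 9.71 °C| / 0.0324 = 631 W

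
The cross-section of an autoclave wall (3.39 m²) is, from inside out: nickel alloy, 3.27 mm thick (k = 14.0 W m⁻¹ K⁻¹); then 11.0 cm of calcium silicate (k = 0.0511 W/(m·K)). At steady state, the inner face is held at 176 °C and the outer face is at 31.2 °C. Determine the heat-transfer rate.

Resistance network (inner→outer):
  R_nickel alloy = L/(kA) = 0.00327/(14.0·3.39) = 6.890×10^-5 K/W
  R_calcium silicate = L/(kA) = 0.110/(0.0511·3.39) = 0.6350 K/W
ΣR = 6.890×10^-5 + 0.6350 = 0.6351 K/W
Q = ΔT/ΣR = (176 °C − 31.2 °C)/0.6351 = 228 W

Q = 228 W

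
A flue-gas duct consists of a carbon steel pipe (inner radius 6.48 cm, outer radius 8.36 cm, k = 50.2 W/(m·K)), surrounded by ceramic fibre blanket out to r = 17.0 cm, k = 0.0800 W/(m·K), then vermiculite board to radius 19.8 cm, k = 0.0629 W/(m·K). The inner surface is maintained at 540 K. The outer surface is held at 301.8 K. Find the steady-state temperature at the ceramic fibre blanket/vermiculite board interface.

T = 352.9 K

Treat each layer as a resistance in series:
  R'_carbon steel = ln(0.0836/0.0648)/(2πk) = 0.2547/(2π·50.2) = 8.076×10^-4 m·K/W
  R'_ceramic fibre blanket = ln(0.170/0.0836)/(2πk) = 0.7098/(2π·0.0800) = 1.412 m·K/W
  R'_vermiculite board = ln(0.198/0.170)/(2πk) = 0.1525/(2π·0.0629) = 0.3858 m·K/W
ΣR = 8.076×10^-4 + 1.412 + 0.3858 = 1.799 m·K/W
Q' = ΔT/ΣR = (540 K − 301.8 K)/1.799 = 132.4 W/m
From the inner boundary to the ceramic fibre blanket/vermiculite board interface, ΣR_partial = 1.413 m·K/W.
T_interface = T_in − Q'·ΣR_partial = 540 K − (132.4)(1.413) = 352.9 K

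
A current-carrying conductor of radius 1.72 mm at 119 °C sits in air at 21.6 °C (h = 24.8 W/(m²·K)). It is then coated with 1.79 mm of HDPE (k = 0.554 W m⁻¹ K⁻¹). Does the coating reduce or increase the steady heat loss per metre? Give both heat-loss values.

increases: 26.1 → 47.9 W/m

Critical radius for a cylinder: r_cr = k/h = 0.0223 m = 2.23 cm.
Outer radius after coating: r₂ = 0.00172 + 0.00179 = 0.00351 m.
Since r₁ < r_cr and r₂ ≤ r_cr, the coating moves toward the maximum at r_cr — heat loss rises.
Bare: R = 1/(2πr₁h) = 3.731 m·K/W; Q = 97.4/3.731 = 26.1 W/m.
Coated: R = R_cond + R_conv = 2.033 m·K/W; Q = 97.4/2.033 = 47.9 W/m.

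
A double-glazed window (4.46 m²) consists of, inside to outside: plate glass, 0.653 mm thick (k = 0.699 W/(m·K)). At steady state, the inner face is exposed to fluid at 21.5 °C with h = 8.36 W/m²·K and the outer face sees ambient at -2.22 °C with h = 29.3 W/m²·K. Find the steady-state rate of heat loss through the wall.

Series thermal resistances, inner to outer:
  R_conv,in = 1/(hA) = 1/(8.36·4.46) = 0.02682 K/W
  R_plate glass = L/(kA) = 6.53×10^-4/(0.699·4.46) = 2.095×10^-4 K/W
  R_conv,out = 1/(hA) = 1/(29.3·4.46) = 0.007652 K/W
ΣR = 0.02682 + 2.095×10^-4 + 0.007652 = 0.03468 K/W
Q = ΔT/ΣR = (21.5 °C − -2.22 °C)/0.03468 = 684 W

Q = 684 W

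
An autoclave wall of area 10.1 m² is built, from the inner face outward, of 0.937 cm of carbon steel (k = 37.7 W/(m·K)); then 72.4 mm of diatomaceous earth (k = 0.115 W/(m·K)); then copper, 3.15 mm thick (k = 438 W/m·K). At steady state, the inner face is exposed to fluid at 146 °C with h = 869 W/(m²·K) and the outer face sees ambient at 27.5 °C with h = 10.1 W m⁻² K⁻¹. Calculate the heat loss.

Q = 1640 W

Series thermal resistances, inner to outer:
  R_conv,in = 1/(hA) = 1/(869·10.1) = 1.139×10^-4 K/W
  R_carbon steel = L/(kA) = 0.00937/(37.7·10.1) = 2.461×10^-5 K/W
  R_diatomaceous earth = L/(kA) = 0.0724/(0.115·10.1) = 0.06233 K/W
  R_copper = L/(kA) = 0.00315/(438·10.1) = 7.121×10^-7 K/W
  R_conv,out = 1/(hA) = 1/(10.1·10.1) = 0.009803 K/W
ΣR = 1.139×10^-4 + 2.461×10^-5 + 0.06233 + 7.121×10^-7 + 0.009803 = 0.07227 K/W
Q = ΔT/ΣR = (146 °C − 27.5 °C)/0.07227 = 1640 W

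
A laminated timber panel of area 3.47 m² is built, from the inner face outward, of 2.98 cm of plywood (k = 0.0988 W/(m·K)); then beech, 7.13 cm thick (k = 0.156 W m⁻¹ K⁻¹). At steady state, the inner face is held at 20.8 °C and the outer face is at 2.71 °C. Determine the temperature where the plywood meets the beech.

Series thermal resistances, inner to outer:
  R_plywood = L/(kA) = 0.0298/(0.0988·3.47) = 0.08692 K/W
  R_beech = L/(kA) = 0.0713/(0.156·3.47) = 0.1317 K/W
ΣR = 0.08692 + 0.1317 = 0.2186 K/W
Q = ΔT/ΣR = (20.8 °C − 2.71 °C)/0.2186 = 82.75 W
From the inner boundary to the plywood/beech interface, ΣR_partial = 0.08692 K/W.
T_interface = T_in − Q·ΣR_partial = 20.8 °C − (82.75)(0.08692) = 13.6 °C

T = 13.6 °C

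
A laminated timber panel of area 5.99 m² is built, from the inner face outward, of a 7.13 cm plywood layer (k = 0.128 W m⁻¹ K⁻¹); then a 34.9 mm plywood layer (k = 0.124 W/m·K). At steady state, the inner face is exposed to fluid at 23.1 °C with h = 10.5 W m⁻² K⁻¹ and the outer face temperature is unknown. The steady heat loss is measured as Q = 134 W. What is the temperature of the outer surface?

Series resistances:
  R_conv,in = 1/(hA) = 1/(10.5·5.99) = 0.01590 K/W
  R_plywood = L/(kA) = 0.0713/(0.128·5.99) = 0.09299 K/W
  R_plywood = L/(kA) = 0.0349/(0.124·5.99) = 0.04699 K/W
ΣR = 0.1559 K/W
ΔT = Q·ΣR = 134 × 0.1559 = 20.89 K
Heat flows outward, so T_out = T_in − ΔT = 23.1 − 20.89 = 2.21 °C

T_out = 2.21 °C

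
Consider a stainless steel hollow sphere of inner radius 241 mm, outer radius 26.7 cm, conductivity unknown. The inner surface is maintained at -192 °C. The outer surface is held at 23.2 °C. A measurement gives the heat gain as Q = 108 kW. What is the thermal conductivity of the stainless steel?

ΣR = ΔT/Q = |-192 − 23.2|/1.08×10^5 = 0.001993 K/W
(1/r₁−1/r₂)/(4πk) = 0.001993 ⇒ k = 0.4041/(4π·0.001993) = 16.1 W/m·K

k = 16.1 W/m·K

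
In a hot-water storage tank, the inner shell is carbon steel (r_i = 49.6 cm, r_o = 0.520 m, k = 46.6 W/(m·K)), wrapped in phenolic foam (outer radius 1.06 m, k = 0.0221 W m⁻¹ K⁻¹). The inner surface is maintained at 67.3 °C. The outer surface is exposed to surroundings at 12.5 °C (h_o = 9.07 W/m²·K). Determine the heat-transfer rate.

Series thermal resistances, inner to outer:
  R_carbon steel = (1/0.496 − 1/0.520)/(4πk) = 0.09305/(4π·46.6) = 1.589×10^-4 K/W
  R_phenolic foam = (1/0.520 − 1/1.06)/(4πk) = 0.9797/(4π·0.0221) = 3.528 K/W
  R_conv,out = 1/(4πr²h) = 1/(4π·1.06²·9.07) = 0.007809 K/W
ΣR = 1.589×10^-4 + 3.528 + 0.007809 = 3.536 K/W
Q = ΔT/ΣR = (67.3 °C − 12.5 °C)/3.536 = 15.5 W

Q = 15.5 W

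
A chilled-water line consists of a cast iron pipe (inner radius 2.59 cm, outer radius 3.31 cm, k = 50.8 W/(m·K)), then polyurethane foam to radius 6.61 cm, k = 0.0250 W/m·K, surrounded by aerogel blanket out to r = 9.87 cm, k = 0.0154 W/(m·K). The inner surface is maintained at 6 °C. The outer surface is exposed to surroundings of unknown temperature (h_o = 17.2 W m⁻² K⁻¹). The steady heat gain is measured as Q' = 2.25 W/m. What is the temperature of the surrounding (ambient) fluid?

Series resistances:
  R'_cast iron = ln(0.0331/0.0259)/(2πk) = 0.2453/(2π·50.8) = 7.685×10^-4 m·K/W
  R'_polyurethane foam = ln(0.0661/0.0331)/(2πk) = 0.6916/(2π·0.0250) = 4.403 m·K/W
  R'_aerogel blanket = ln(0.0987/0.0661)/(2πk) = 0.4009/(2π·0.0154) = 4.143 m·K/W
  R'_conv,out = 1/(2πr h) = 1/(2π·0.0987·17.2) = 0.09375 m·K/W
ΣR = 8.641 m·K/W
ΔT = Q'·ΣR = 2.25 × 8.641 = 19.44 K
Heat flows inward, so T_out = T_in + ΔT = 6 + 19.44 = 25.4 °C

T_out = 25.4 °C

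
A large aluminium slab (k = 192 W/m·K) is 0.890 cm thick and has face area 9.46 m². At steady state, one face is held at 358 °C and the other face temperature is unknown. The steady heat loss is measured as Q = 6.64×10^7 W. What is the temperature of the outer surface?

T_out = 32.6 °C

Series resistances:
  R_aluminium = L/(kA) = 0.00890/(192·9.46) = 4.900×10^-6 K/W
ΣR = 4.900×10^-6 K/W
ΔT = Q·ΣR = 6.64×10^7 × 4.900×10^-6 = 325.4 K
Heat flows outward, so T_out = T_in − ΔT = 358 − 325.4 = 32.6 °C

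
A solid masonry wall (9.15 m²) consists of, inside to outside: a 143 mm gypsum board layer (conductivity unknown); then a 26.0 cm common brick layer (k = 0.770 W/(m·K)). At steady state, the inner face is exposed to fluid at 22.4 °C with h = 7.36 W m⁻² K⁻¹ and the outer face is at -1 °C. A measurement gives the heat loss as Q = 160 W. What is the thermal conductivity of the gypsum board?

k = 0.165 W/m·K

ΣR = ΔT/Q = |22.4 − -1|/160 = 0.1462 K/W
Known resistances:
  R_conv,in = 1/(hA) = 1/(7.36·9.15) = 0.01485 K/W
  R_common brick = L/(kA) = 0.260/(0.770·9.15) = 0.03690 K/W
R_gypsum board = ΣR − ΣR_known = 0.1462 − 0.05175 = 0.09445 K/W
L/(kA) = 0.09445 ⇒ k = 0.143/(0.09445·9.15) = 0.165 W/m·K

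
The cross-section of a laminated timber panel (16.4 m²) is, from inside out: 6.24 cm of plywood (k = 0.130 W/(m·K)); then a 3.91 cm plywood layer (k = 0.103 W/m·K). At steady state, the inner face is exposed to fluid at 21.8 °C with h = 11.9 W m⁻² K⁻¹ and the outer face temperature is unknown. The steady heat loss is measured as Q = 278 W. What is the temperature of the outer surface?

T_out = 5.80 °C

Sum the resistances:
  R_conv,in = 1/(hA) = 1/(11.9·16.4) = 0.005124 K/W
  R_plywood = L/(kA) = 0.0624/(0.130·16.4) = 0.02927 K/W
  R_plywood = L/(kA) = 0.0391/(0.103·16.4) = 0.02315 K/W
ΣR = 0.05754 K/W
ΔT = Q·ΣR = 278 × 0.05754 = 16.00 K
Heat flows outward, so T_out = T_in − ΔT = 21.8 − 16.00 = 5.80 °C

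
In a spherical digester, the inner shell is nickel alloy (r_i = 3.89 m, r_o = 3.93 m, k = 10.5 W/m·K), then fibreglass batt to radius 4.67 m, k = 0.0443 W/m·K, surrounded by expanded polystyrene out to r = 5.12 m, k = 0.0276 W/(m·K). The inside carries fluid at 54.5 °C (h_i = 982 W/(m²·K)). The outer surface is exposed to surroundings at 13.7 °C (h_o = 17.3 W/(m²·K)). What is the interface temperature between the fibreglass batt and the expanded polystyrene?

Resistance network (inner→outer):
  R_conv,in = 1/(4πr²h) = 1/(4π·3.89²·982) = 5.355×10^-6 K/W
  R_nickel alloy = (1/3.89 − 1/3.93)/(4πk) = 0.002616/(4π·10.5) = 1.983×10^-5 K/W
  R_fibreglass batt = (1/3.93 − 1/4.67)/(4πk) = 0.04032/(4π·0.0443) = 0.07243 K/W
  R_expanded polystyrene = (1/4.67 − 1/5.12)/(4πk) = 0.01882/(4π·0.0276) = 0.05426 K/W
  R_conv,out = 1/(4πr²h) = 1/(4π·5.12²·17.3) = 1.755×10^-4 K/W
ΣR = 5.355×10^-6 + 1.983×10^-5 + 0.07243 + 0.05426 + 1.755×10^-4 = 0.1269 K/W
Q = ΔT/ΣR = (54.5 °C − 13.7 °C)/0.1269 = 321.5 W
From the inner boundary to the fibreglass batt/expanded polystyrene interface, ΣR_partial = 0.07246 K/W.
T_interface = T_in − Q·ΣR_partial = 54.5 °C − (321.5)(0.07246) = 31.2 °C

T = 31.2 °C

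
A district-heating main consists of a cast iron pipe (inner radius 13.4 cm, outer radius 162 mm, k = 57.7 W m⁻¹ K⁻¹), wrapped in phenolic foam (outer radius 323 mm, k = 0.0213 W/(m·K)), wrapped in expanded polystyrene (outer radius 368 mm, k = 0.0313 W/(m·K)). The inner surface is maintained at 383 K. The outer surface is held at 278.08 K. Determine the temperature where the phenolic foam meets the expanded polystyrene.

Series thermal resistances, inner to outer:
  R'_cast iron = ln(0.162/0.134)/(2πk) = 0.1898/(2π·57.7) = 5.234×10^-4 m·K/W
  R'_phenolic foam = ln(0.323/0.162)/(2πk) = 0.6901/(2π·0.0213) = 5.156 m·K/W
  R'_expanded polystyrene = ln(0.368/0.323)/(2πk) = 0.1304/(2π·0.0313) = 0.6632 m·K/W
ΣR = 5.234×10^-4 + 5.156 + 0.6632 = 5.820 m·K/W
Q' = ΔT/ΣR = (383 K − 278.08 K)/5.820 = 18.03 W/m
From the inner boundary to the phenolic foam/expanded polystyrene interface, ΣR_partial = 5.157 m·K/W.
T_interface = T_in − Q'·ΣR_partial = 383 K − (18.03)(5.157) = 290.0 K

T = 290.0 K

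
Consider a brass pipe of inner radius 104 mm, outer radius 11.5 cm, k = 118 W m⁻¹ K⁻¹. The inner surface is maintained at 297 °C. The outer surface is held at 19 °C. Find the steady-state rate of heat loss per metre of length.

Q' = 2πk·ΔT/ln(r₂/r₁) = 2π × 118 × 278 / ln(0.115/0.104) = 2.05×10^6 W/m

Q' = 2.05×10^6 W/m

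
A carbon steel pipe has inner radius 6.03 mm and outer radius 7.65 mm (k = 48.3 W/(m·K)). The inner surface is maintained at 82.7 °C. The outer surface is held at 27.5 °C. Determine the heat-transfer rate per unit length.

Q' = 2πk·ΔT/ln(r₂/r₁) = 2π × 48.3 × 55.2 / ln(0.00765/0.00603) = 70400 W/m

Q' = 70.4 kW/m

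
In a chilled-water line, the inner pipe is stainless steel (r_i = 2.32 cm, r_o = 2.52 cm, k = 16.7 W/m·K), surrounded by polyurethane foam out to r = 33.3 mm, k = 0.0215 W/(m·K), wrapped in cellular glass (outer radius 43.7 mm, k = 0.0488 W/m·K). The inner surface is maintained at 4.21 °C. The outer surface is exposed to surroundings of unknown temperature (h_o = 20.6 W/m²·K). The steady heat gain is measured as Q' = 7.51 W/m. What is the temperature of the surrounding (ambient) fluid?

T_out = 27.7 °C

Series resistances:
  R'_stainless steel = ln(0.0252/0.0232)/(2πk) = 0.08269/(2π·16.7) = 7.881×10^-4 m·K/W
  R'_polyurethane foam = ln(0.0333/0.0252)/(2πk) = 0.2787/(2π·0.0215) = 2.063 m·K/W
  R'_cellular glass = ln(0.0437/0.0333)/(2πk) = 0.2718/(2π·0.0488) = 0.8864 m·K/W
  R'_conv,out = 1/(2πr h) = 1/(2π·0.0437·20.6) = 0.1768 m·K/W
ΣR = 3.127 m·K/W
ΔT = Q'·ΣR = 7.51 × 3.127 = 23.48 K
Heat flows inward, so T_out = T_in + ΔT = 4.21 + 23.48 = 27.7 °C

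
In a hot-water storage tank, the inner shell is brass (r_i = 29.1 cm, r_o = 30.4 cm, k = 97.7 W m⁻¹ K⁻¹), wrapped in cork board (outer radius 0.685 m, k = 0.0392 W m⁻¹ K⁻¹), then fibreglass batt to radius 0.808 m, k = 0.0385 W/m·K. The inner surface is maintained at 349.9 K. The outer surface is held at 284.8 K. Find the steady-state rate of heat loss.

Q = 15.6 W

Resistance network (inner→outer):
  R_brass = (1/0.291 − 1/0.304)/(4πk) = 0.1470/(4π·97.7) = 1.197×10^-4 K/W
  R_cork board = (1/0.304 − 1/0.685)/(4πk) = 1.830/(4π·0.0392) = 3.714 K/W
  R_fibreglass batt = (1/0.685 − 1/0.808)/(4πk) = 0.2222/(4π·0.0385) = 0.4593 K/W
ΣR = 1.197×10^-4 + 3.714 + 0.4593 = 4.173 K/W
Q = ΔT/ΣR = (349.9 K − 284.8 K)/4.173 = 15.6 W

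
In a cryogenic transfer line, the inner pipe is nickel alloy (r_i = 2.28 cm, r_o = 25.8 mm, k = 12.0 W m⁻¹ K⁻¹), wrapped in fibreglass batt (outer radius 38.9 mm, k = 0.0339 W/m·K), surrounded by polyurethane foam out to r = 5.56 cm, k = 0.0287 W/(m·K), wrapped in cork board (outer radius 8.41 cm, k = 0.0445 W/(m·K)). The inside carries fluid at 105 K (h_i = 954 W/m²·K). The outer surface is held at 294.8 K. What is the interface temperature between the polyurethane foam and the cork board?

Series thermal resistances, inner to outer:
  R'_conv,in = 1/(2πr h) = 1/(2π·0.0228·954) = 0.007317 m·K/W
  R'_nickel alloy = ln(0.0258/0.0228)/(2πk) = 0.1236/(2π·12.0) = 0.001639 m·K/W
  R'_fibreglass batt = ln(0.0389/0.0258)/(2πk) = 0.4106/(2π·0.0339) = 1.928 m·K/W
  R'_polyurethane foam = ln(0.0556/0.0389)/(2πk) = 0.3572/(2π·0.0287) = 1.981 m·K/W
  R'_cork board = ln(0.0841/0.0556)/(2πk) = 0.4138/(2π·0.0445) = 1.480 m·K/W
ΣR = 0.007317 + 0.001639 + 1.928 + 1.981 + 1.480 = 5.398 m·K/W
Q' = ΔT/ΣR = (105 K − 294.8 K)/5.398 = -35.16 W/m
From the inner boundary to the polyurethane foam/cork board interface, ΣR_partial = 3.918 m·K/W.
T_interface = T_in − Q'·ΣR_partial = 105 K − (-35.16)(3.918) = 242.8 K

T = 242.8 K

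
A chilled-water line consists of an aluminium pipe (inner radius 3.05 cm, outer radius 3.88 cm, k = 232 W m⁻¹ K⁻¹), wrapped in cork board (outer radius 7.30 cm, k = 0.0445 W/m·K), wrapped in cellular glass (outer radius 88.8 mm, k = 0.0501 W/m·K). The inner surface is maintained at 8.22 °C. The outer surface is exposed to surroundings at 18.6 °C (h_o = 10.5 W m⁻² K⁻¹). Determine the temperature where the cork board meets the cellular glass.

T = 15.9 °C

Treat each layer as a resistance in series:
  R'_aluminium = ln(0.0388/0.0305)/(2πk) = 0.2407/(2π·232) = 1.651×10^-4 m·K/W
  R'_cork board = ln(0.0730/0.0388)/(2πk) = 0.6320/(2π·0.0445) = 2.260 m·K/W
  R'_cellular glass = ln(0.0888/0.0730)/(2πk) = 0.1959/(2π·0.0501) = 0.6224 m·K/W
  R'_conv,out = 1/(2πr h) = 1/(2π·0.0888·10.5) = 0.1707 m·K/W
ΣR = 1.651×10^-4 + 2.260 + 0.6224 + 0.1707 = 3.053 m·K/W
Q' = ΔT/ΣR = (8.22 °C − 18.6 °C)/3.053 = -3.400 W/m
From the inner boundary to the cork board/cellular glass interface, ΣR_partial = 2.260 m·K/W.
T_interface = T_in − Q'·ΣR_partial = 8.22 °C − (-3.400)(2.260) = 15.9 °C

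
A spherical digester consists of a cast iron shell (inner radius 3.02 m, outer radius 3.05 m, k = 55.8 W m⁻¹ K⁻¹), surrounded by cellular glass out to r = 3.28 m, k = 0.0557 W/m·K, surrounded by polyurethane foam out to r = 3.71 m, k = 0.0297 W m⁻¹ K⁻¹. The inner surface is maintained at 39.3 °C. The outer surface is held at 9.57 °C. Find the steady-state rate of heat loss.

Q = 233 W

Series thermal resistances, inner to outer:
  R_cast iron = (1/3.02 − 1/3.05)/(4πk) = 0.003257/(4π·55.8) = 4.645×10^-6 K/W
  R_cellular glass = (1/3.05 − 1/3.28)/(4πk) = 0.02299/(4π·0.0557) = 0.03285 K/W
  R_polyurethane foam = (1/3.28 − 1/3.71)/(4πk) = 0.03534/(4π·0.0297) = 0.09468 K/W
ΣR = 4.645×10^-6 + 0.03285 + 0.09468 = 0.1275 K/W
Q = ΔT/ΣR = (39.3 °C − 9.57 °C)/0.1275 = 233 W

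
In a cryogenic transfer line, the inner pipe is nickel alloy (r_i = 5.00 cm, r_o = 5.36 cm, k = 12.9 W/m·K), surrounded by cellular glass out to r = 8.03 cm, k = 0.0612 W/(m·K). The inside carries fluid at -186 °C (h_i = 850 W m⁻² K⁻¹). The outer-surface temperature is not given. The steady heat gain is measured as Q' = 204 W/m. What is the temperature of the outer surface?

Sum the resistances:
  R'_conv,in = 1/(2πr h) = 1/(2π·0.0500·850) = 0.003745 m·K/W
  R'_nickel alloy = ln(0.0536/0.0500)/(2πk) = 0.06953/(2π·12.9) = 8.578×10^-4 m·K/W
  R'_cellular glass = ln(0.0803/0.0536)/(2πk) = 0.4042/(2π·0.0612) = 1.051 m·K/W
ΣR = 1.056 m·K/W
ΔT = Q'·ΣR = 204 × 1.056 = 215.4 K
Heat flows inward, so T_out = T_in + ΔT = -186 + 215.4 = 29.4 °C

T_out = 29.4 °C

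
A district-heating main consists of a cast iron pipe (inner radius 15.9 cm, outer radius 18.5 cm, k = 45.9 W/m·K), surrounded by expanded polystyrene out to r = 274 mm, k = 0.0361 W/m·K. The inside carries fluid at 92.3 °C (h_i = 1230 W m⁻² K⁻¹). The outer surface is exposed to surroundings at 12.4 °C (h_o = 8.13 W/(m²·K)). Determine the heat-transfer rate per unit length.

Series thermal resistances, inner to outer:
  R'_conv,in = 1/(2πr h) = 1/(2π·0.159·1230) = 8.138×10^-4 m·K/W
  R'_cast iron = ln(0.185/0.159)/(2πk) = 0.1515/(2π·45.9) = 5.251×10^-4 m·K/W
  R'_expanded polystyrene = ln(0.274/0.185)/(2πk) = 0.3928/(2π·0.0361) = 1.732 m·K/W
  R'_conv,out = 1/(2πr h) = 1/(2π·0.274·8.13) = 0.07145 m·K/W
ΣR = 8.138×10^-4 + 5.251×10^-4 + 1.732 + 0.07145 = 1.805 m·K/W
Q' = ΔT/ΣR = (92.3 °C − 12.4 °C)/1.805 = 44.3 W/m

Q' = 44.3 W/m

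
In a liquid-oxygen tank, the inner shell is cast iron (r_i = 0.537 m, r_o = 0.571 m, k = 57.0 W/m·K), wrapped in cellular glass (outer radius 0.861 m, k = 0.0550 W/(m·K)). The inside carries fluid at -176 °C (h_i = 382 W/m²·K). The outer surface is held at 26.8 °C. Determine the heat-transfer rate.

Q = 237 W

Treat each layer as a resistance in series:
  R_conv,in = 1/(4πr²h) = 1/(4π·0.537²·382) = 7.224×10^-4 K/W
  R_cast iron = (1/0.537 − 1/0.571)/(4πk) = 0.1109/(4π·57.0) = 1.548×10^-4 K/W
  R_cellular glass = (1/0.571 − 1/0.861)/(4πk) = 0.5899/(4π·0.0550) = 0.8535 K/W
ΣR = 7.224×10^-4 + 1.548×10^-4 + 0.8535 = 0.8544 K/W
Q = ΔT/ΣR = (-176 °C − 26.8 °C)/0.8544 = -237 W
(Negative Q ⇒ heat flows inward; heat gain = 237 W.)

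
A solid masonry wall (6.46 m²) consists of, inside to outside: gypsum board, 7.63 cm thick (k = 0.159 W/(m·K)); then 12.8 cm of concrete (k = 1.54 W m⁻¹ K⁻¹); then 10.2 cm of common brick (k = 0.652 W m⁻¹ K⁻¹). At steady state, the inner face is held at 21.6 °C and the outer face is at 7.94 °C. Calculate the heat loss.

Treat each layer as a resistance in series:
  R_gypsum board = L/(kA) = 0.0763/(0.159·6.46) = 0.07428 K/W
  R_concrete = L/(kA) = 0.128/(1.54·6.46) = 0.01287 K/W
  R_common brick = L/(kA) = 0.102/(0.652·6.46) = 0.02422 K/W
ΣR = 0.07428 + 0.01287 + 0.02422 = 0.1114 K/W
Q = ΔT/ΣR = (21.6 °C − 7.94 °C)/0.1114 = 123 W

Q = 123 W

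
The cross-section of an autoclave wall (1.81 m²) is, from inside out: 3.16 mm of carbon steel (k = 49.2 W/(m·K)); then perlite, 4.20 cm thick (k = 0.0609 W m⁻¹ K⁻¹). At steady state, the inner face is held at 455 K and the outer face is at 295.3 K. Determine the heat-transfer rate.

Q = 419 W

Treat each layer as a resistance in series:
  R_carbon steel = L/(kA) = 0.00316/(49.2·1.81) = 3.548×10^-5 K/W
  R_perlite = L/(kA) = 0.0420/(0.0609·1.81) = 0.3810 K/W
ΣR = 3.548×10^-5 + 0.3810 = 0.3810 K/W
Q = ΔT/ΣR = (455 K − 295.3 K)/0.3810 = 419 W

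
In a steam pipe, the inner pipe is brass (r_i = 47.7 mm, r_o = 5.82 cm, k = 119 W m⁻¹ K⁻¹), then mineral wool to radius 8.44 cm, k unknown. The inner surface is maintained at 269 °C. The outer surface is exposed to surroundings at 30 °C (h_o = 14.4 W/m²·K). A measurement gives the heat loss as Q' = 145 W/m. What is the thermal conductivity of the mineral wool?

ΣR = ΔT/Q' = |269 − 30|/145 = 1.648 m·K/W
Known resistances:
  R'_brass = ln(0.0582/0.0477)/(2πk) = 0.1990/(2π·119) = 2.661×10^-4 m·K/W
  R'_conv,out = 1/(2πr h) = 1/(2π·0.0844·14.4) = 0.1310 m·K/W
R_mineral wool = ΣR − ΣR_known = 1.648 − 0.1313 = 1.517 m·K/W
ln(r₂/r₁)/(2πk) = 1.517 ⇒ k = 0.3717/(2π·1.517) = 0.0390 W/m·K

k = 0.0390 W/m·K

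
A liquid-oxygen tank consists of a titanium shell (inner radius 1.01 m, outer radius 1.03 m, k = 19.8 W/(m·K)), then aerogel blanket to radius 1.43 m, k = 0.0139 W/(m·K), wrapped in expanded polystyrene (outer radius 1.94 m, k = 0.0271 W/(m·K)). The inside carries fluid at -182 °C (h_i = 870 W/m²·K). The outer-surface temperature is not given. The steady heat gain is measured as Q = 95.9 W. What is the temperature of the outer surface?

T_out = 18.9 °C

Sum the resistances:
  R_conv,in = 1/(4πr²h) = 1/(4π·1.01²·870) = 8.967×10^-5 K/W
  R_titanium = (1/1.01 − 1/1.03)/(4πk) = 0.01923/(4π·19.8) = 7.727×10^-5 K/W
  R_aerogel blanket = (1/1.03 − 1/1.43)/(4πk) = 0.2716/(4π·0.0139) = 1.555 K/W
  R_expanded polystyrene = (1/1.43 − 1/1.94)/(4πk) = 0.1838/(4π·0.0271) = 0.5398 K/W
ΣR = 2.095 K/W
ΔT = Q·ΣR = 95.9 × 2.095 = 200.9 K
Heat flows inward, so T_out = T_in + ΔT = -182 + 200.9 = 18.9 °C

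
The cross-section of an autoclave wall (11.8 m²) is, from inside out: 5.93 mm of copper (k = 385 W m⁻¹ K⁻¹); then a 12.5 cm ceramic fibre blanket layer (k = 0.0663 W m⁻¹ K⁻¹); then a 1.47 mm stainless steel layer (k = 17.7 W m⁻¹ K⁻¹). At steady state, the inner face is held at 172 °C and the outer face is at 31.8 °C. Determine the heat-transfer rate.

Q = 877 W

Series thermal resistances, inner to outer:
  R_copper = L/(kA) = 0.00593/(385·11.8) = 1.305×10^-6 K/W
  R_ceramic fibre blanket = L/(kA) = 0.125/(0.0663·11.8) = 0.1598 K/W
  R_stainless steel = L/(kA) = 0.00147/(17.7·11.8) = 7.038×10^-6 K/W
ΣR = 1.305×10^-6 + 0.1598 + 7.038×10^-6 = 0.1598 K/W
Q = ΔT/ΣR = (172 °C − 31.8 °C)/0.1598 = 877 W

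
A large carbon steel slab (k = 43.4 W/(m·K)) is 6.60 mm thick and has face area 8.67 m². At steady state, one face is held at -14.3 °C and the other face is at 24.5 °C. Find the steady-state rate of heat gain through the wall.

Q = 2.21×10^6 W

Q = kA·ΔT/L = 43.4 × 8.67 × |-14.3 °C − 24.5 °C| / 0.00660 = 2.21×10^6 W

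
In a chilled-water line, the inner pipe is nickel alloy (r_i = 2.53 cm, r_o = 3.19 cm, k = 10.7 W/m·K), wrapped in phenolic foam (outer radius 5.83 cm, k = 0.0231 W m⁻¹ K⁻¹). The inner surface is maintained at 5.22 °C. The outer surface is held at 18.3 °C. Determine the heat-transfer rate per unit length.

Treat each layer as a resistance in series:
  R'_nickel alloy = ln(0.0319/0.0253)/(2πk) = 0.2318/(2π·10.7) = 0.003448 m·K/W
  R'_phenolic foam = ln(0.0583/0.0319)/(2πk) = 0.6030/(2π·0.0231) = 4.155 m·K/W
ΣR = 0.003448 + 4.155 = 4.158 m·K/W
Q' = ΔT/ΣR = (5.22 °C − 18.3 °C)/4.158 = -3.15 W/m
(Negative Q' ⇒ heat flows inward; heat gain = 3.15 W/m.)

Q' = 3.15 W/m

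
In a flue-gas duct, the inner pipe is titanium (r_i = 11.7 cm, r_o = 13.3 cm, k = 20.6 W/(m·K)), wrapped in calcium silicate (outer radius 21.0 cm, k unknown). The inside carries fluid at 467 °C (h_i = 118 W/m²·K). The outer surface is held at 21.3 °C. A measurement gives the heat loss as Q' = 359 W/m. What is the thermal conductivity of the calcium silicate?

ΣR = ΔT/Q' = |467 − 21.3|/359 = 1.242 m·K/W
Known resistances:
  R'_conv,in = 1/(2πr h) = 1/(2π·0.117·118) = 0.01153 m·K/W
  R'_titanium = ln(0.133/0.117)/(2πk) = 0.1282/(2π·20.6) = 9.903×10^-4 m·K/W
R_calcium silicate = ΣR − ΣR_known = 1.242 − 0.01252 = 1.229 m·K/W
ln(r₂/r₁)/(2πk) = 1.229 ⇒ k = 0.4568/(2π·1.229) = 0.0592 W/m·K

k = 0.0592 W/m·K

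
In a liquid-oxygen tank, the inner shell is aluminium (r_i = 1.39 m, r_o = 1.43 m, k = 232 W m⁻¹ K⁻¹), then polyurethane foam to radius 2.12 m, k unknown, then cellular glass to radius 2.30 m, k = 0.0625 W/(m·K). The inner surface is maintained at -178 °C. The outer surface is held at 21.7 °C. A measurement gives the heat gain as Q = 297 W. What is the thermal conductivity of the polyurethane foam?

k = 0.0290 W/m·K

ΣR = ΔT/Q = |-178 − 21.7|/297 = 0.6724 K/W
Known resistances:
  R_aluminium = (1/1.39 − 1/1.43)/(4πk) = 0.02012/(4π·232) = 6.903×10^-6 K/W
  R_cellular glass = (1/2.12 − 1/2.30)/(4πk) = 0.03692/(4π·0.0625) = 0.04700 K/W
R_polyurethane foam = ΣR − ΣR_known = 0.6724 − 0.04701 = 0.6254 K/W
(1/r₁−1/r₂)/(4πk) = 0.6254 ⇒ k = 0.2276/(4π·0.6254) = 0.0290 W/m·K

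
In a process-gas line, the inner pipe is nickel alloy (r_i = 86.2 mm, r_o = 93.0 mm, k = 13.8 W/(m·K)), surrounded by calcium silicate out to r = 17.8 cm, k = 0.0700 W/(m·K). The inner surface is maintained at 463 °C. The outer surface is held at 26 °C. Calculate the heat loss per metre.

Q' = 296 W/m

Series thermal resistances, inner to outer:
  R'_nickel alloy = ln(0.0930/0.0862)/(2πk) = 0.07593/(2π·13.8) = 8.757×10^-4 m·K/W
  R'_calcium silicate = ln(0.178/0.0930)/(2πk) = 0.6492/(2π·0.0700) = 1.476 m·K/W
ΣR = 8.757×10^-4 + 1.476 = 1.477 m·K/W
Q' = ΔT/ΣR = (463 °C − 26 °C)/1.477 = 296 W/m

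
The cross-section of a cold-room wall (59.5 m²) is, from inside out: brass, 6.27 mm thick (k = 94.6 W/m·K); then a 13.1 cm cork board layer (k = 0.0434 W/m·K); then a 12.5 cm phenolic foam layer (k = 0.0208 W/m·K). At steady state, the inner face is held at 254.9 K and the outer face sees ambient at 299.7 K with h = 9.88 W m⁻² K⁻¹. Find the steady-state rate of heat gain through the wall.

Q = 292 W

Series thermal resistances, inner to outer:
  R_brass = L/(kA) = 0.00627/(94.6·59.5) = 1.114×10^-6 K/W
  R_cork board = L/(kA) = 0.131/(0.0434·59.5) = 0.05073 K/W
  R_phenolic foam = L/(kA) = 0.125/(0.0208·59.5) = 0.1010 K/W
  R_conv,out = 1/(hA) = 1/(9.88·59.5) = 0.001701 K/W
ΣR = 1.114×10^-6 + 0.05073 + 0.1010 + 0.001701 = 0.1534 K/W
Q = ΔT/ΣR = (254.9 K − 299.7 K)/0.1534 = -292 W
(Negative Q ⇒ heat flows inward; heat gain = 292 W.)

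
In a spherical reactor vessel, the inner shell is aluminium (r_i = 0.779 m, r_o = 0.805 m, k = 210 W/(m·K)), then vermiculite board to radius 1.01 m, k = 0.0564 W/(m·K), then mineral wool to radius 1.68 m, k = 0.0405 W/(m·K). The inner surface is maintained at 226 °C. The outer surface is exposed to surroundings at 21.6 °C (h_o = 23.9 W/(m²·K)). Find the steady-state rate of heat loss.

Q = 180 W

Series thermal resistances, inner to outer:
  R_aluminium = (1/0.779 − 1/0.805)/(4πk) = 0.04146/(4π·210) = 1.571×10^-5 K/W
  R_vermiculite board = (1/0.805 − 1/1.01)/(4πk) = 0.2521/(4π·0.0564) = 0.3558 K/W
  R_mineral wool = (1/1.01 − 1/1.68)/(4πk) = 0.3949/(4π·0.0405) = 0.7759 K/W
  R_conv,out = 1/(4πr²h) = 1/(4π·1.68²·23.9) = 0.001180 K/W
ΣR = 1.571×10^-5 + 0.3558 + 0.7759 + 0.001180 = 1.133 K/W
Q = ΔT/ΣR = (226 °C − 21.6 °C)/1.133 = 180 W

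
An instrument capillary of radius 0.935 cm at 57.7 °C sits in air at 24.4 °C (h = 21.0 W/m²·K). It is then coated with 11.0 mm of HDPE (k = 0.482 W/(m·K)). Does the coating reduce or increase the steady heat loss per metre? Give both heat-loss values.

increases: 41.1 → 52.9 W/m

Critical radius for a cylinder: r_cr = k/h = 0.0230 m = 2.30 cm.
Outer radius after coating: r₂ = 0.00935 + 0.0110 = 0.02035 m.
Since r₁ < r_cr and r₂ ≤ r_cr, the coating moves toward the maximum at r_cr — heat loss rises.
Bare: R = 1/(2πr₁h) = 0.8106 m·K/W; Q = 33.3/0.8106 = 41.1 W/m.
Coated: R = R_cond + R_conv = 0.6292 m·K/W; Q = 33.3/0.6292 = 52.9 W/m.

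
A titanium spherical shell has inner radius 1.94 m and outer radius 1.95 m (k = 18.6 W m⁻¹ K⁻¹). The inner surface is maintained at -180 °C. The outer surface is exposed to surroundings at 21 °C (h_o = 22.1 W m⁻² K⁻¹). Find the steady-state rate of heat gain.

Resistance network (inner→outer):
  R_titanium = (1/1.94 − 1/1.95)/(4πk) = 0.002643/(4π·18.6) = 1.131×10^-5 K/W
  R_conv,out = 1/(4πr²h) = 1/(4π·1.95²·22.1) = 9.470×10^-4 K/W
ΣR = 1.131×10^-5 + 9.470×10^-4 = 9.583×10^-4 K/W
Q = ΔT/ΣR = (-180 °C − 21 °C)/9.583×10^-4 = -2.10×10^5 W
(Negative Q ⇒ heat flows inward; heat gain = 2.10×10^5 W.)

Q = 210 kW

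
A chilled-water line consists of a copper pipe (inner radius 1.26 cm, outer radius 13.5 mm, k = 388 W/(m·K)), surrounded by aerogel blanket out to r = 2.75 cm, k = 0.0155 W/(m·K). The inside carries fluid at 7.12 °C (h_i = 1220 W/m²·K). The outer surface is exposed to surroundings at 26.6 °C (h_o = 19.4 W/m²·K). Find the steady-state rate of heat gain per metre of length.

Q' = 2.56 W/m

Treat each layer as a resistance in series:
  R'_conv,in = 1/(2πr h) = 1/(2π·0.0126·1220) = 0.01035 m·K/W
  R'_copper = ln(0.0135/0.0126)/(2πk) = 0.06899/(2π·388) = 2.830×10^-5 m·K/W
  R'_aerogel blanket = ln(0.0275/0.0135)/(2πk) = 0.7115/(2π·0.0155) = 7.306 m·K/W
  R'_conv,out = 1/(2πr h) = 1/(2π·0.0275·19.4) = 0.2983 m·K/W
ΣR = 0.01035 + 2.830×10^-5 + 7.306 + 0.2983 = 7.615 m·K/W
Q' = ΔT/ΣR = (7.12 °C − 26.6 °C)/7.615 = -2.56 W/m
(Negative Q' ⇒ heat flows inward; heat gain = 2.56 W/m.)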